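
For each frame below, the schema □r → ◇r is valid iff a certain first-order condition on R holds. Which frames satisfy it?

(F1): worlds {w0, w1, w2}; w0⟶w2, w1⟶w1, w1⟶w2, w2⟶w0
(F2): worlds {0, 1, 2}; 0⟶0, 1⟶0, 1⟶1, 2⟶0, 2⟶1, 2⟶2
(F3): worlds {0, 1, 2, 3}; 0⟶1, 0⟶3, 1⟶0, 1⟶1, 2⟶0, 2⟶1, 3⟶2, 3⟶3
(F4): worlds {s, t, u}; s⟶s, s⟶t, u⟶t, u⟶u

This is the axiom for seriality; its first-order frame correspondent is ∀x ∃y Rxy.
(F1): condition met.
(F2): condition met.
(F3): condition met.
(F4): fails — world t has no successor.
Valid on: (F1), (F2), (F3).

(F1), (F2), (F3)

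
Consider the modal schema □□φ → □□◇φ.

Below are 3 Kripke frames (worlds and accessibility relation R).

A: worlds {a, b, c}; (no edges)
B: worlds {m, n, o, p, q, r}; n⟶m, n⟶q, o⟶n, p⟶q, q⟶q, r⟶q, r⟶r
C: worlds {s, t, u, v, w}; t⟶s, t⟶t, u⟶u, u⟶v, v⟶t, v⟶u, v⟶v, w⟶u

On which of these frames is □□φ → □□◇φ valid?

The schema corresponds to a generalized confluence (Geach) condition: ∀x ∀z (xR²z → ∃w (xR²w ∧ zRw)).
A: holds.
B: fails — oR²m but no w with oR²w and mRw.
C: fails — tR²s but no w* with tR²w* and sRw*.

A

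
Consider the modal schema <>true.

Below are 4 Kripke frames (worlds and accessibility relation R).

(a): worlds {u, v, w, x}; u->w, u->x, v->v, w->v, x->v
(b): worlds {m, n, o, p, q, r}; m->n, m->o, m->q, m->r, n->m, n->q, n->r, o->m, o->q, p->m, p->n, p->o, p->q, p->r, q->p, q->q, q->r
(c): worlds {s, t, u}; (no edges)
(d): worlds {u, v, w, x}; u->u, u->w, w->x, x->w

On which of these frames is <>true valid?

Frame correspondent (Sahlqvist): forall x exists y Rxy — i.e. seriality.
(a): satisfies the condition.
(b): fails — world r has no successor.
(c): fails — world s has no successor.
(d): fails — world v has no successor.
Valid on: (a).

(a)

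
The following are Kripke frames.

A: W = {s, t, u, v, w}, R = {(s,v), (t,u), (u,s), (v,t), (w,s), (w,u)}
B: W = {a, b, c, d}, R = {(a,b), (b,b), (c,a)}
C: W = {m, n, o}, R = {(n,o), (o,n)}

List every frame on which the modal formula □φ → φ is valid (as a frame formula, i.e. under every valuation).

The schema corresponds to reflexivity: ∀x Rxx.
A: fails — world s does not see itself.
B: fails — world a does not see itself.
C: fails — world m does not see itself.

none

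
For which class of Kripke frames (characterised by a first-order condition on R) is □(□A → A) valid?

Shift-reflexivity

This is the T□ axiom.
It corresponds to shift-reflexivity: ∀x ∀y (Rxy → Ryy).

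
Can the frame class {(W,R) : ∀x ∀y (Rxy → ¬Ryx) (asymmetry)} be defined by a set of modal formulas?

Modal frame validity is preserved under surjective bounded morphisms.
The 4-cycle (worlds a,b,c,d with a→b→c→d→a) is asymmetric. Mapping every world to a single reflexive point • is a surjective bounded morphism, and the reflexive point is not asymmetric (R•• but asymmetry requires ¬R••).
Hence asymmetry is not modally definable.

Not definable by any modal formula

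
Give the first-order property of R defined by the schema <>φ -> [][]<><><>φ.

forall x forall y forall z ((xRy & x R^2 z) -> exists w (y = w & z R^3 w))

This is a Sahlqvist (Geach-type) schema ◇^1□^0φ → □^2◇^3φ.
First-order correspondent: forall x forall y forall z ((xRy & x R^2 z) -> exists w (y = w & z R^3 w)).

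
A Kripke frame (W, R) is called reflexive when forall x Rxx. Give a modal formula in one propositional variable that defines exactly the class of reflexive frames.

This is reflexivity; the standard corresponding axiom is T: □ψ → ψ.
Suppose □ψ→ψ is valid. At any x set V(ψ)={w : Rxw}. Then □ψ holds at x, so ψ holds at x, i.e. Rxx.

□ψ → ψ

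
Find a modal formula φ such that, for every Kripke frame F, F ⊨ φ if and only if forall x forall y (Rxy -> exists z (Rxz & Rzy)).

A defining formula is □□p → □p (the C4 axiom).
Suppose □□p→□p is valid. Take Rxy and set V(p)={w : xR²w}. Then □□p at x, so □p at x, so p at y, i.e. ∃z(Rxz∧Rzy).

□□p → □p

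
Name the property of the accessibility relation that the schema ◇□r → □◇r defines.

Suppose ◇□r→□◇r is valid. Take Rxy, Rxz and set V(r)={w : Ryw}. Then □r at y so ◇□r at x, so □◇r at x, so ◇r at z, giving w with Rzw and Ryw.

Convergence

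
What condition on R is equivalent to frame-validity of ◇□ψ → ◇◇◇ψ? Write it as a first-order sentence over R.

∀x ∀y (xRy → ∃w (yRw ∧ xR³w))

This is a Sahlqvist (Geach-type) schema ◇^1□^1ψ → □^0◇^3ψ.
Minimal-valuation argument: fix x; take any y with xR^1y and any z with xR^0z. Set V(ψ) to the set of worlds R-reachable from y in exactly 1 step. Then □^1ψ holds at y, so the antecedent holds at x; validity forces ◇^3ψ at z, giving a w with zR^3w and yR^1w.
First-order correspondent: ∀x ∀y (xRy → ∃w (yRw ∧ xR³w)).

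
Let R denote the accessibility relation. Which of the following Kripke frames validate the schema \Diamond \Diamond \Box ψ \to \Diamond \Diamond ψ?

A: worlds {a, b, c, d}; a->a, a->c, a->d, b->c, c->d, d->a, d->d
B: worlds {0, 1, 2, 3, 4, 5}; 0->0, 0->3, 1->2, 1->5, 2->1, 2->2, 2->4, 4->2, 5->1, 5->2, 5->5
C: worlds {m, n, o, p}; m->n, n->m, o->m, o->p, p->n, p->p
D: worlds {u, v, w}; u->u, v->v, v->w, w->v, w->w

Frame correspondent (Sahlqvist): \forall x \forall y (x R^2 y \to \exists w (yRw \wedge x R^2 w)) — i.e. a generalized confluence (Geach) condition.
A: condition met.
B: fails — 0R²3 but no w with 3Rw and 0R²w.
C: fails — mR²m but no w with mRw and mR²w.
D: condition met.
Valid on: A, D.

A, D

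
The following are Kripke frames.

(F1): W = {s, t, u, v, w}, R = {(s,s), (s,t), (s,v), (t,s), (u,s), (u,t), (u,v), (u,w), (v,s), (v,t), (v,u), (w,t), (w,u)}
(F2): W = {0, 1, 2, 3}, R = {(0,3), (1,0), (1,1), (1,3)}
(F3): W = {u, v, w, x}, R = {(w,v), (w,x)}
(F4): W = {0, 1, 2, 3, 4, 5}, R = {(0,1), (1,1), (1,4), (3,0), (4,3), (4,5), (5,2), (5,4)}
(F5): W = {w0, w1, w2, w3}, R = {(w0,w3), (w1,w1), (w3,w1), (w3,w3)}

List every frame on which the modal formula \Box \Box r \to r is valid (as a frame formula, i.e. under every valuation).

(F1)

This is the axiom for a generalized confluence (Geach) condition; its first-order frame correspondent is \forall x \exists w (x R^2 w \wedge x = w).
(F1): satisfies the condition.
(F2): fails — at 0 but no w with 0R²w and 0=w.
(F3): fails — at u but no t with uR²t and u=t.
(F4): fails — at 0 but no w with 0R²w and 0=w.
(F5): fails — at w0 but no w with w0R²w and w0=w.
Valid on: (F1).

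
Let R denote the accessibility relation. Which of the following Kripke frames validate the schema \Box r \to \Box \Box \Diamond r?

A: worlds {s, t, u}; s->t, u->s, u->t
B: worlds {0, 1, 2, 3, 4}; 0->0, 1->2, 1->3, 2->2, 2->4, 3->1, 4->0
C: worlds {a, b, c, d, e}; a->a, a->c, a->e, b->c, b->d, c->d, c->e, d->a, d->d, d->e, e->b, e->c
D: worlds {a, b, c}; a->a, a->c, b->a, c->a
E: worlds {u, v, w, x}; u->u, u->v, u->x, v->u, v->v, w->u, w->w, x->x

D

This is the axiom for a generalized confluence (Geach) condition; its first-order frame correspondent is \forall x \forall z (x R^2 z \to \exists w (xRw \wedge zRw)).
A: fails — uR²t but no w with uRw and tRw.
B: fails — 1R²4 but no w with 1Rw and 4Rw.
C: fails — cR²e but no w with cRw and eRw.
D: condition met.
E: fails — vR²x but no t with vRt and xRt.
Valid on: D.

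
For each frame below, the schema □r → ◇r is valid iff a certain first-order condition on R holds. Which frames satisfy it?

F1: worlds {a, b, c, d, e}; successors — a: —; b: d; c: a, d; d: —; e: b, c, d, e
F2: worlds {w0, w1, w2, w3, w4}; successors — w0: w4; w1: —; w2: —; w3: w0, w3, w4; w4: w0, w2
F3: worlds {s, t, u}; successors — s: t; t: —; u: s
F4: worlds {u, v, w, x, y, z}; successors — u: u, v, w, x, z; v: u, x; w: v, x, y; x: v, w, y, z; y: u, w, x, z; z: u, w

This is the axiom for seriality; its first-order frame correspondent is ∀x ∃y Rxy.
F1: fails — world a has no successor.
F2: fails — world w1 has no successor.
F3: fails — world t has no successor.
F4: condition met.

F4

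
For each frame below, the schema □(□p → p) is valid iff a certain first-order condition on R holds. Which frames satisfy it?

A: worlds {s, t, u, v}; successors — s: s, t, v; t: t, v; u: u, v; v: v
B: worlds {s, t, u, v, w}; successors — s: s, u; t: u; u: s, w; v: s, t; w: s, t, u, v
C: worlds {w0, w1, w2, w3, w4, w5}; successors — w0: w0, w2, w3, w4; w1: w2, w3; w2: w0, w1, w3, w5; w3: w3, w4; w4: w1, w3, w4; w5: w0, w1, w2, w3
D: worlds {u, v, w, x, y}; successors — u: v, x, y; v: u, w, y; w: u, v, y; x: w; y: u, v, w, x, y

A

The schema corresponds to shift-reflexivity: ∀x ∀y (Rxy → Ryy).
A: holds.
B: fails — Rwt but not Rtt.
C: fails — Rw5w1 but not Rw1w1.
D: fails — Ruv but not Rvv.
Valid on: A.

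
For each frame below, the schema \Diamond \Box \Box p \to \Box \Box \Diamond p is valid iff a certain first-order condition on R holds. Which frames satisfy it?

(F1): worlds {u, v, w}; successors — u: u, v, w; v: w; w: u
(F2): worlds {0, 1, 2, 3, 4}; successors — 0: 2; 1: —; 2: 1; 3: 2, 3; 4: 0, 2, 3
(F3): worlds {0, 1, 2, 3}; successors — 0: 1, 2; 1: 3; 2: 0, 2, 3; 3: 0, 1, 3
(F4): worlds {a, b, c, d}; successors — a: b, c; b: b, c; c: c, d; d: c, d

(F3), (F4)

Frame correspondent (Sahlqvist): \forall x \forall y \forall z ((xRy \wedge x R^2 z) \to \exists w (y R^2 w \wedge zRw)) — i.e. a generalized confluence (Geach) condition.
(F1): fails — uRv, uR²v but no t with vR²t and vRt.
(F2): fails — 0R2, 0R²1 but no w with 2R²w and 1Rw.
(F3): satisfies the condition.
(F4): satisfies the condition.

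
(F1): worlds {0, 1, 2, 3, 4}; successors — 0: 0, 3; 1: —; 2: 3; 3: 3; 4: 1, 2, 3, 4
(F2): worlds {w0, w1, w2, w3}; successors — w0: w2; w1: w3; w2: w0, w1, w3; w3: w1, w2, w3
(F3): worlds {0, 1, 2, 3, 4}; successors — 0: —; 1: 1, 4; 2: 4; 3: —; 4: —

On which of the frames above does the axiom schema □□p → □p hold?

Frame correspondent (Sahlqvist): ∀x ∀y (Rxy → ∃z (Rxz ∧ Rzy)) — i.e. density.
(F1): holds.
(F2): fails — Rw0w2 but no z with Rw0z and Rzw2.
(F3): fails — R24 but no z with R2z and Rz4.
Valid on: (F1).

(F1)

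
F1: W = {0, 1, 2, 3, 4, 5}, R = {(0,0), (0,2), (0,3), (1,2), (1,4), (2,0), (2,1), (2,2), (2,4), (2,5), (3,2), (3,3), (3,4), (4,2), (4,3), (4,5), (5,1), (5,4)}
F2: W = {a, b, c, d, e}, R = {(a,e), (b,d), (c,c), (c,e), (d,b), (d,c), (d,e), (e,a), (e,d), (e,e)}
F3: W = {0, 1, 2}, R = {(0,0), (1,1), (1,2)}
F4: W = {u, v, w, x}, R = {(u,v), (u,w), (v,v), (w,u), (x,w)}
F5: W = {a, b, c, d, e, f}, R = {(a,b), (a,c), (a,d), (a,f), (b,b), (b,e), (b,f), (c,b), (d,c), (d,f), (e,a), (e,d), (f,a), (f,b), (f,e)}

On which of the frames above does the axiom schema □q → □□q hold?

F3

Frame correspondent (Sahlqvist): ∀x ∀y ∀z (Rxy ∧ Ryz → Rxz) — i.e. transitivity.
F1: fails — R34 and R45 but not R35.
F2: fails — Rae and Rea but not Raa.
F3: condition met.
F4: fails — Rxw and Rwu but not Rxu.
F5: fails — Rfe and Red but not Rfd.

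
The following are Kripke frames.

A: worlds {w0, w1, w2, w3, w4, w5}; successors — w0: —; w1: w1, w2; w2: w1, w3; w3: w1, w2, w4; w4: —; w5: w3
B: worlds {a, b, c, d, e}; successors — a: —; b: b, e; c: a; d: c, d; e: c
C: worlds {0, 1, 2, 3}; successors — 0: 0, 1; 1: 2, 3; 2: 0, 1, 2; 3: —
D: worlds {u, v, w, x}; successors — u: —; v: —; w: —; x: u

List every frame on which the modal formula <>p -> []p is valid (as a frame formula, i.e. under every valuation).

D

The schema corresponds to partial functionality: forall x forall y forall z (Rxy & Rxz -> y = z).
A: fails — w1 sees both w1 and w2.
B: fails — b sees both b and e.
C: fails — 0 sees both 0 and 1.
D: condition met.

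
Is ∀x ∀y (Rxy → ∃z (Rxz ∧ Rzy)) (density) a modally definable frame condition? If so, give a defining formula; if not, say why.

Yes, by □□r → □r

Yes: it is density, defined by the C4 schema □□r → □r.
Suppose □□r→□r is valid. Take Rxy and set V(r)={w : xR²w}. Then □□r at x, so □r at x, so r at y, i.e. ∃z(Rxz∧Rzy).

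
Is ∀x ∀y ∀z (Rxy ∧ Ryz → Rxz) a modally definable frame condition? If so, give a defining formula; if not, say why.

Yes, by □r → □□r

Yes: it is transitivity, defined by the 4 schema □r → □□r.
Suppose □r→□□r is valid. Take Rxy, Ryz and set V(r)={w : Rxw}. Then □r at x, so □□r at x, so □r at y, so r at z, i.e. Rxz.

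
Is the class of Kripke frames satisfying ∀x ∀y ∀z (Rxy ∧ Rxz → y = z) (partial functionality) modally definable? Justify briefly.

Yes: it is partial functionality, defined by the CD schema ◇p → □p.
Suppose ◇p→□p is valid. Take Rxy, Rxz and set V(p)={y}. Then ◇p at x, so □p at x, so p at z, i.e. z=y.

Yes — defined by ◇p → □p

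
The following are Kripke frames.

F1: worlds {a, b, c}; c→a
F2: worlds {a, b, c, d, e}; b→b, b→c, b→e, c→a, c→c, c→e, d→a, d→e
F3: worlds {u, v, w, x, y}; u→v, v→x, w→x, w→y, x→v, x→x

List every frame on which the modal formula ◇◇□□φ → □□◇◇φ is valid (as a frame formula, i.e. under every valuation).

This is the axiom for a generalized confluence (Geach) condition; its first-order frame correspondent is ∀x ∀y ∀z ((xR²y ∧ xR²z) → ∃w (yR²w ∧ zR²w)).
F1: holds.
F2: fails — bR²a, bR²a but no w with aR²w and aR²w.
F3: holds.

F1, F3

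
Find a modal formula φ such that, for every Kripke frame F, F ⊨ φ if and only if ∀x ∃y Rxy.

This is seriality; the standard corresponding axiom is D: □q → ◇q.
Suppose □q→◇q is valid. At any x set V(q)=W. Then □q at x, so ◇q at x, so x has a successor.

□q → ◇q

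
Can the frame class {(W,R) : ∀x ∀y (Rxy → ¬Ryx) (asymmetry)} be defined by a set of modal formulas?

Not definable by any modal formula

Modal frame validity is preserved under surjective bounded morphisms.
The 4-cycle (worlds s,t,u,v with s→t→u→v→s) is asymmetric. Mapping every world to a single reflexive point • is a surjective bounded morphism, and the reflexive point is not asymmetric (R•• but asymmetry requires ¬R••).
So no modal formula (or set of formulas) defines exactly the asymmetric frames.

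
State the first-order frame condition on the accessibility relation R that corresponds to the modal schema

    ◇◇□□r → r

This is a Sahlqvist (Geach-type) schema ◇^2□^2r → □^0◇^0r.
First-order correspondent: ∀x ∀y (xR²y → ∃w (yR²w ∧ x = w)).

∀x ∀y (xR²y → ∃w (yR²w ∧ x = w))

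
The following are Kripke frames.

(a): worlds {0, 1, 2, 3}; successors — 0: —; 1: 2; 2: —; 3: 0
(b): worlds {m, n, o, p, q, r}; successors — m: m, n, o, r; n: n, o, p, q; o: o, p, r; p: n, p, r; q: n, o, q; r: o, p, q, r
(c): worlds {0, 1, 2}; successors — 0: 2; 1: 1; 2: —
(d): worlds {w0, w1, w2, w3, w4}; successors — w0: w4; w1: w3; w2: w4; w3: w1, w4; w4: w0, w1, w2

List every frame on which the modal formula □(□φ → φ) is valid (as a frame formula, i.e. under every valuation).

The schema corresponds to shift-reflexivity: ∀x ∀y (Rxy → Ryy).
(a): fails — R12 but not R22.
(b): satisfies the condition.
(c): fails — R02 but not R22.
(d): fails — Rw0w4 but not Rw4w4.
Valid on: (b).

(b)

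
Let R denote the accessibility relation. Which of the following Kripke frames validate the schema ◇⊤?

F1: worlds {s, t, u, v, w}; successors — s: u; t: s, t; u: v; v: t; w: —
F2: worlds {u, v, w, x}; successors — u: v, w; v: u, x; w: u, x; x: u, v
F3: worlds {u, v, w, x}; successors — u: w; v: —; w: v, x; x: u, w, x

This is the axiom for seriality; its first-order frame correspondent is ∀x ∃y Rxy.
F1: fails — world w has no successor.
F2: satisfies the condition.
F3: fails — world v has no successor.

F2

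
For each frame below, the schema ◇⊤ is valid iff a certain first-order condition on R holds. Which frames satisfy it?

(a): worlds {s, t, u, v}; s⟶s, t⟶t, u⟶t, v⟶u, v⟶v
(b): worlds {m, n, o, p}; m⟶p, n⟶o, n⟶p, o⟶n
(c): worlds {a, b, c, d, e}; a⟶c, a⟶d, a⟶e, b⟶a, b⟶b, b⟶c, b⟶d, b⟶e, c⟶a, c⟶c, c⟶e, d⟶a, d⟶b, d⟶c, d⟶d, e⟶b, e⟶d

(a), (c)

The schema corresponds to seriality: ∀x ∃y Rxy.
(a): satisfies the condition.
(b): fails — world p has no successor.
(c): satisfies the condition.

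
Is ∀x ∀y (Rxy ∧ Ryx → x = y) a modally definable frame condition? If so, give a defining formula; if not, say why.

No — not modally definable

Modal frame validity is preserved under surjective bounded morphisms.
The 6-cycle (worlds a,b,c,d,e,f with a→b→c→d→e→f→a) is antisymmetric. Sending even-indexed worlds to s and odd-indexed worlds to t is a surjective bounded morphism onto the two-world frame with s↔t, which is not antisymmetric.
Hence antisymmetry is not modally definable.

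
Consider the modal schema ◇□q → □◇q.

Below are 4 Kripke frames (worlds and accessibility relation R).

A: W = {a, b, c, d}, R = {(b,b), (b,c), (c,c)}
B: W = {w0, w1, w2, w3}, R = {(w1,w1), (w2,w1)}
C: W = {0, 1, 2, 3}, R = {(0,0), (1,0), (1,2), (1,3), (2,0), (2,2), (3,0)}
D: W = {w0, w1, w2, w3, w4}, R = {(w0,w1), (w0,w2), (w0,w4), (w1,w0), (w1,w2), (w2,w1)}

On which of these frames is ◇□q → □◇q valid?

A, B, C

Frame correspondent (Sahlqvist): ∀x ∀y ∀z (Rxy ∧ Rxz → ∃w (Ryw ∧ Rzw)) — i.e. convergence.
A: condition met.
B: condition met.
C: condition met.
D: fails — Rw0w4 and Rw0w4 but w4 and w4 have no common successor.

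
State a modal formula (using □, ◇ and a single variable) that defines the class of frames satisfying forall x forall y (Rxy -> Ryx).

p → □◇p

The condition is symmetry. The B schema p → □◇p defines it.
Suppose p→□◇p is valid. Take Rxy and set V(p)={x}. Then p at x, so □◇p at x, so ◇p at y, so some z with Ryz has p; z=x, i.e. Ryx.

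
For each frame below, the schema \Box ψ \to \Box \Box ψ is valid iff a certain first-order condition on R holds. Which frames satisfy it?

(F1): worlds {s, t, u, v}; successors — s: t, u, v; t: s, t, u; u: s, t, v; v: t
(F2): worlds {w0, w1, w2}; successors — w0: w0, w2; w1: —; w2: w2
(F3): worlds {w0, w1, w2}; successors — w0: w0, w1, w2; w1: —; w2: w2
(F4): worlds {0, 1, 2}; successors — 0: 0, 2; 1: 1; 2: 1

(F2), (F3)

This is the axiom for transitivity; its first-order frame correspondent is \forall x \forall y \forall z (Rxy \wedge Ryz \to Rxz).
(F1): fails — Rut and Rtu but not Ruu.
(F2): ✓.
(F3): ✓.
(F4): fails — R02 and R21 but not R01.
Valid on: (F2), (F3).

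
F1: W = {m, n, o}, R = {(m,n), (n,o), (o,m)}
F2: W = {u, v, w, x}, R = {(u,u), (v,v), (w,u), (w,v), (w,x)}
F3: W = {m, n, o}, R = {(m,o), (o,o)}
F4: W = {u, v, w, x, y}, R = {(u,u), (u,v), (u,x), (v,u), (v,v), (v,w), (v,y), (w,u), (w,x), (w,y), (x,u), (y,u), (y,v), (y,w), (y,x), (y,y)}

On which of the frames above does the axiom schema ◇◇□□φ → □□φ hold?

The schema corresponds to a generalized confluence (Geach) condition: ∀x ∀y ∀z ((xR²y ∧ xR²z) → ∃w (yR²w ∧ z = w)).
F1: fails — mR²o, mR²o but no w with oR²w and o=w.
F2: fails — wR²u, wR²v but no t with uR²t and v=t.
F3: ✓.
F4: fails — uR²x, uR²w but no t with xR²t and w=t.

F3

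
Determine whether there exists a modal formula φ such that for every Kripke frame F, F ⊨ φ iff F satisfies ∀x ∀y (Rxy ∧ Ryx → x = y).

If a class were modally definable it would be closed under surjective bounded morphisms (Goldblatt–Thomason).
The 4-cycle (worlds w0,w1,w2,w3 with w0→w1→w2→w3→w0) is antisymmetric. Sending even-indexed worlds to • and odd-indexed worlds to ∘ is a surjective bounded morphism onto the two-world frame with •↔∘, which is not antisymmetric.
Hence antisymmetry is not modally definable.

No — not modally definable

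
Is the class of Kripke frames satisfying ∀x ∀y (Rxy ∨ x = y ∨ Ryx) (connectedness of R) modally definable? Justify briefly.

No — not modally definable

If a class were modally definable it would be closed under disjoint unions (Goldblatt–Thomason).
Take 2 disjoint single-world reflexive frames: each is trivially connected, but their disjoint union has 2 worlds with no edge between distinct components, so it is not connected.
Hence connectedness of R is not modally definable.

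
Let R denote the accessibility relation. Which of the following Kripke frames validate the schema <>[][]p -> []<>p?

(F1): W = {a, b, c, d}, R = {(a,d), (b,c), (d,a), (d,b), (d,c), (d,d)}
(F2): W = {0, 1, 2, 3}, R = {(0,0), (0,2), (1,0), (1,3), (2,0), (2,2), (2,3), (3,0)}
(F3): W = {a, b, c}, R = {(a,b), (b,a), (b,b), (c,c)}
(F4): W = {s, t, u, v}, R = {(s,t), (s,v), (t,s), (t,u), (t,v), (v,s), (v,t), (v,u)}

(F2), (F3)

This is the axiom for a generalized confluence (Geach) condition; its first-order frame correspondent is forall x forall y forall z ((xRy & xRz) -> exists w (y R^2 w & zRw)).
(F1): fails — bRc, bRc but no w with cR²w and cRw.
(F2): ✓.
(F3): ✓.
(F4): fails — tRs, tRu but no w with sR²w and uRw.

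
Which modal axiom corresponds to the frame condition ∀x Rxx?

□ψ → ψ

A defining formula is □ψ → ψ (the T axiom).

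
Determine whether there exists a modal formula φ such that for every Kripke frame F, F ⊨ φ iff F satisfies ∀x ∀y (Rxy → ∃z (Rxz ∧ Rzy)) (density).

The condition is density. A defining modal formula is □□r → □r.
Suppose □□r→□r is valid. Take Rxy and set V(r)={w : xR²w}. Then □□r at x, so □r at x, so r at y, i.e. ∃z(Rxz∧Rzy).

Definable; □□r → □r defines it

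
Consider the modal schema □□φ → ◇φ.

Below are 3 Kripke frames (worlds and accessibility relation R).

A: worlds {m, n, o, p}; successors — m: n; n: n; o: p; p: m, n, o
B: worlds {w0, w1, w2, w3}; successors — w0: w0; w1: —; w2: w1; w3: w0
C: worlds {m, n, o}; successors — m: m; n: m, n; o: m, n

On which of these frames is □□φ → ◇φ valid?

This is the axiom for a generalized confluence (Geach) condition; its first-order frame correspondent is ∀x ∃w (xR²w ∧ xRw).
A: fails — at o but no w with oR²w and oRw.
B: fails — at w1 but no w with w1R²w and w1Rw.
C: ✓.

C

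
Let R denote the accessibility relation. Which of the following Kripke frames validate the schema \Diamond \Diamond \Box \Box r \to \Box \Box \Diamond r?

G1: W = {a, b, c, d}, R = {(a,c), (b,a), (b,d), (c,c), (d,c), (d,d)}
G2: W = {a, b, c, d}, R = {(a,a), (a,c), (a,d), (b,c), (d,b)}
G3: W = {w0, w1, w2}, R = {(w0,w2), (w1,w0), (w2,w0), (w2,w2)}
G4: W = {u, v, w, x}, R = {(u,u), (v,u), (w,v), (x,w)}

G1, G3, G4

Frame correspondent (Sahlqvist): \forall x \forall y \forall z ((x R^2 y \wedge x R^2 z) \to \exists w (y R^2 w \wedge zRw)) — i.e. a generalized confluence (Geach) condition.
G1: holds.
G2: fails — aR²a, aR²c but no w with aR²w and cRw.
G3: holds.
G4: holds.
Valid on: G1, G3, G4.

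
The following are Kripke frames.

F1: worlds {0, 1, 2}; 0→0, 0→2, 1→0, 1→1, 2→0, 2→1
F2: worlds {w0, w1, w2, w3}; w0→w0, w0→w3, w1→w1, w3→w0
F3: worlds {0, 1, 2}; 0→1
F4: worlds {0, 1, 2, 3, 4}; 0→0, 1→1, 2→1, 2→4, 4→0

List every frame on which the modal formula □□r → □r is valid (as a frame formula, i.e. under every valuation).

F1, F2

This is the axiom for density; its first-order frame correspondent is ∀x ∀y (Rxy → ∃z (Rxz ∧ Rzy)).
F1: condition met.
F2: condition met.
F3: fails — R01 but no z with R0z and Rz1.
F4: fails — R24 but no z with R2z and Rz4.
Valid on: F1, F2.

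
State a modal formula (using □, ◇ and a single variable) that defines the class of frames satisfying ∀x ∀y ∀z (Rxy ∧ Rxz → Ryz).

The condition is the Euclidean property. The 5 schema ◇p → □◇p defines it.
Suppose ◇p→□◇p is valid. Take Rxy, Rxz and set V(p)={y}. Then ◇p at x, so □◇p at x, so ◇p at z, so some w with Rzw has p; w=y, i.e. Rzy. By symmetry of the argument, Ryz.

◇p → □◇p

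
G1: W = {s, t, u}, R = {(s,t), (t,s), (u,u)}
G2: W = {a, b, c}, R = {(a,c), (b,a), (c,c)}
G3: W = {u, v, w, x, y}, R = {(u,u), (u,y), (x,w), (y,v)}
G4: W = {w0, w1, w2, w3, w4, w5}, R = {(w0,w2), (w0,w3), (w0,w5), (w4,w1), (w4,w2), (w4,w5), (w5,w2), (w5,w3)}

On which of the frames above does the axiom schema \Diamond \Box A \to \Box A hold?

none

Frame correspondent (Sahlqvist): \forall x \forall y \forall z (Rxy \wedge Rxz \to Ryz) — i.e. the Euclidean property.
G1: fails — Rst and Rst but not Rtt.
G2: fails — Rba and Rba but not Raa.
G3: fails — Ruy and Ruy but not Ryy.
G4: fails — Rw0w5 and Rw0w5 but not Rw5w5.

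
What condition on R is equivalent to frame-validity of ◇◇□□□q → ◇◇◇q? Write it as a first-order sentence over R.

This is a Sahlqvist (Geach-type) schema ◇^2□^3q → □^0◇^3q.
First-order correspondent: ∀x ∀y (xR²y → ∃w (yR³w ∧ xR³w)).

∀x ∀y (xR²y → ∃w (yR³w ∧ xR³w))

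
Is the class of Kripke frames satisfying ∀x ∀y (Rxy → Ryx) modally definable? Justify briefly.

Definable; r → □◇r defines it

The condition is symmetry. A defining modal formula is r → □◇r.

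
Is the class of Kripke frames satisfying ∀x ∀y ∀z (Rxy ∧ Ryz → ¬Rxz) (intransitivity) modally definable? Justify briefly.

Any modally definable frame class is closed under surjective bounded morphisms.
The 5-cycle (worlds a,b,c,d,e with a→b→c→d→e→a) is intransitive. Mapping every world to a single reflexive point • is a surjective bounded morphism; the reflexive point is not intransitive (R••∧R•• but R••).
So no modal formula (or set of formulas) defines exactly the intransitive frames.

No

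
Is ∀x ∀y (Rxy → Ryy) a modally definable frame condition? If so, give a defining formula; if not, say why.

Yes — defined by □(□r → r)

Yes: it is shift-reflexivity, defined by the T□ schema □(□r → r).
Suppose □(□r→r) is valid. Take Rxy and set V(r)={w : Ryw}. Then at y, □r holds; since □(□r→r) at x, □r→r at y, so r at y, i.e. Ryy.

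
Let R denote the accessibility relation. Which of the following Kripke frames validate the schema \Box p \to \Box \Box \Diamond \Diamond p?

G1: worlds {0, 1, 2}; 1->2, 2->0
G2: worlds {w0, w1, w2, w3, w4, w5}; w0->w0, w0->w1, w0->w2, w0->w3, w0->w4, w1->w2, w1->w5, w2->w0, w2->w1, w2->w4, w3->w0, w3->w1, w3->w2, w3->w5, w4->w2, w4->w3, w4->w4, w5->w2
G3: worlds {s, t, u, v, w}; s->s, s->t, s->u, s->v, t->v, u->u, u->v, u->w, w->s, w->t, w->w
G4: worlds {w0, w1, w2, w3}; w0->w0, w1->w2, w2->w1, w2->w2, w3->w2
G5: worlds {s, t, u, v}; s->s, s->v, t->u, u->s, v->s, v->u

The schema corresponds to a generalized confluence (Geach) condition: \forall x \forall z (x R^2 z \to \exists w (xRw \wedge z R^2 w)).
G1: fails — 1R²0 but no w with 1Rw and 0R²w.
G2: condition met.
G3: fails — sR²t but no w* with sRw* and tR²w*.
G4: condition met.
G5: condition met.

G2, G4, G5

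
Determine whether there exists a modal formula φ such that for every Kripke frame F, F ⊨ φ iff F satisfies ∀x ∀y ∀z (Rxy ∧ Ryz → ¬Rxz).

Modal frame validity is preserved under surjective bounded morphisms.
The 3-cycle (worlds a,b,c with a→b→c→a) is intransitive. Mapping every world to a single reflexive point • is a surjective bounded morphism; the reflexive point is not intransitive (R••∧R•• but R••).
So no modal formula (or set of formulas) defines exactly the intransitive frames.

No — not modally definable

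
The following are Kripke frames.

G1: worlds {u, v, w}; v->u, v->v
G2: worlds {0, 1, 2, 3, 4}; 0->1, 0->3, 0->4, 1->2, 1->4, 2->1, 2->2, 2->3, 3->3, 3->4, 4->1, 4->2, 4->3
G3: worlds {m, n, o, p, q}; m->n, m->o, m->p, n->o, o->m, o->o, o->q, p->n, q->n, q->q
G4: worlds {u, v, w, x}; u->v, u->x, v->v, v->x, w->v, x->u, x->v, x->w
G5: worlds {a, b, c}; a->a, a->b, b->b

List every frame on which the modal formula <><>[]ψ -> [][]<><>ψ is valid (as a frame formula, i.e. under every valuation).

The schema corresponds to a generalized confluence (Geach) condition: forall x forall y forall z ((x R^2 y & x R^2 z) -> exists w (yRw & z R^2 w)).
G1: fails — vR²u, vR²u but no t with uRt and uR²t.
G2: condition met.
G3: fails — oR²p, oR²n but no w with pRw and nR²w.
G4: condition met.
G5: condition met.
Valid on: G2, G4, G5.

G2, G4, G5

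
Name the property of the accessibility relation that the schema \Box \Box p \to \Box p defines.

density: \forall x \forall y (Rxy \to \exists z (Rxz \wedge Rzy))

Suppose □□p→□p is valid. Take Rxy and set V(p)={w : xR²w}. Then □□p at x, so □p at x, so p at y, i.e. ∃z(Rxz∧Rzy).
The converse is a direct semantic check.
Frame condition: \forall x \forall y (Rxy \to \exists z (Rxz \wedge Rzy)).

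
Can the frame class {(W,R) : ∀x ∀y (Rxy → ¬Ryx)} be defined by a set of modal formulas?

Any modally definable frame class is closed under surjective bounded morphisms.
The 4-cycle (worlds w0,w1,w2,w3 with w0→w1→w2→w3→w0) is asymmetric. Mapping every world to a single reflexive point • is a surjective bounded morphism, and the reflexive point is not asymmetric (R•• but asymmetry requires ¬R••).
So the class is not modally definable.

No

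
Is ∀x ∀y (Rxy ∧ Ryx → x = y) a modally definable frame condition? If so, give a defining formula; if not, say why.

If a class were modally definable it would be closed under surjective bounded morphisms (Goldblatt–Thomason).
The 8-cycle (worlds s,t,u,v,w,x,y,z with s→t→u→v→w→x→y→z→s) is antisymmetric. Sending even-indexed worlds to • and odd-indexed worlds to ∘ is a surjective bounded morphism onto the two-world frame with •↔∘, which is not antisymmetric.
So no modal formula (or set of formulas) defines exactly the antisymmetric frames.

Not definable by any modal formula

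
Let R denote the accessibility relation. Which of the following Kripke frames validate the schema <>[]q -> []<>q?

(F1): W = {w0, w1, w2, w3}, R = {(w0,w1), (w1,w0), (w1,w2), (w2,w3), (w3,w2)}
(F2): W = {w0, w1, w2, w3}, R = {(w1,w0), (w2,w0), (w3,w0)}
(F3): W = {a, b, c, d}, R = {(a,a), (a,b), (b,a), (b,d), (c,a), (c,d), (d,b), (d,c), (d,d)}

(F3)

Frame correspondent (Sahlqvist): forall x forall y forall z (Rxy & Rxz -> exists w (Ryw & Rzw)) — i.e. convergence.
(F1): fails — Rw1w2 and Rw1w0 but w2 and w0 have no common successor.
(F2): fails — Rw1w0 and Rw1w0 but w0 and w0 have no common successor.
(F3): ✓.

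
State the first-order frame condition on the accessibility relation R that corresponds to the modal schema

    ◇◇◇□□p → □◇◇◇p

∀x ∀y ∀z ((xR³y ∧ xRz) → ∃w (yR²w ∧ zR³w))

This is a Sahlqvist (Geach-type) schema ◇^3□^2p → □^1◇^3p.
Minimal-valuation argument: fix x; take any y with xR^3y and any z with xR^1z. Set V(p) to the set of worlds R-reachable from y in exactly 2 steps. Then □^2p holds at y, so the antecedent holds at x; validity forces ◇^3p at z, giving a w with zR^3w and yR^2w.
First-order correspondent: ∀x ∀y ∀z ((xR³y ∧ xRz) → ∃w (yR²w ∧ zR³w)).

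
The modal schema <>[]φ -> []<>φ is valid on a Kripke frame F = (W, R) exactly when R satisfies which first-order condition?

convergence

This schema is the .2 axiom.
It corresponds to convergence: forall x forall y forall z (Rxy & Rxz -> exists w (Ryw & Rzw)).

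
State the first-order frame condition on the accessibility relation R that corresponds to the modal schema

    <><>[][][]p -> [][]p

forall x forall y forall z ((x R^2 y & x R^2 z) -> exists w (y R^3 w & z = w))

This is a Sahlqvist (Geach-type) schema ◇^2□^3p → □^2◇^0p.
First-order correspondent: forall x forall y forall z ((x R^2 y & x R^2 z) -> exists w (y R^3 w & z = w)).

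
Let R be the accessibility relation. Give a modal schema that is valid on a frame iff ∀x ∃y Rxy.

A defining formula is □q → ◇q (the D axiom).
Suppose □q→◇q is valid. At any x set V(q)=W. Then □q at x, so ◇q at x, so x has a successor.

□q → ◇q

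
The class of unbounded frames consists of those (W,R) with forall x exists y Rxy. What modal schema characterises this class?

The condition is seriality. The D schema □q → ◇q defines it.

□q → ◇q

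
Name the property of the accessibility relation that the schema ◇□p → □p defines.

Equivalently (dual form): ◇p → □◇p.
Suppose ◇p→□◇p is valid. Take Rxy, Rxz and set V(p)={y}. Then ◇p at x, so □◇p at x, so ◇p at z, so some w with Rzw has p; w=y, i.e. Rzy. By symmetry of the argument, Ryz.

the Euclidean property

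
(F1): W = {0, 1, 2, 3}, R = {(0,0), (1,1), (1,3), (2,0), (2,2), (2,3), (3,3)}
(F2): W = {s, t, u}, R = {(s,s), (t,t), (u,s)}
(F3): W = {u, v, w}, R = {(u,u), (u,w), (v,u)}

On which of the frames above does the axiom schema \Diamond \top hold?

(F1), (F2)

This is the axiom for seriality; its first-order frame correspondent is \forall x \exists y Rxy.
(F1): satisfies the condition.
(F2): satisfies the condition.
(F3): fails — world w has no successor.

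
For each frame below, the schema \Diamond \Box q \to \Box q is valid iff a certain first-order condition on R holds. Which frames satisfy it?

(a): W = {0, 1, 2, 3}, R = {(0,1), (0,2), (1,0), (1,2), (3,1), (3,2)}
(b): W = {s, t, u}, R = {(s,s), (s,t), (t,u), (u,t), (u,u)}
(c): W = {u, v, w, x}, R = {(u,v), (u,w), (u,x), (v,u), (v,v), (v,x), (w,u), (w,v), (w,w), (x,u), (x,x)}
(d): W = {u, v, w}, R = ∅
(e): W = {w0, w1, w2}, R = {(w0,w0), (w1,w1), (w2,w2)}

Frame correspondent (Sahlqvist): \forall x \forall y \forall z (Rxy \wedge Rxz \to Ryz) — i.e. the Euclidean property.
(a): fails — R01 and R01 but not R11.
(b): fails — Rst and Rss but not Rts.
(c): fails — Ruv and Ruw but not Rvw.
(d): holds.
(e): holds.
Valid on: (d), (e).

(d), (e)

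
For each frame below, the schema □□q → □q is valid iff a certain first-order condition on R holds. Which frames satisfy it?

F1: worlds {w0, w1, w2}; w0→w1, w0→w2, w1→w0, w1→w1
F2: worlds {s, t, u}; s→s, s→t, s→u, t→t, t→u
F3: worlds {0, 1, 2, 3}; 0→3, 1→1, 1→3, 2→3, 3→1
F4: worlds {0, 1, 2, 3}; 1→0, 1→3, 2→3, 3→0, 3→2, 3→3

This is the axiom for density; its first-order frame correspondent is ∀x ∀y (Rxy → ∃z (Rxz ∧ Rzy)).
F1: fails — Rw0w2 but no z with Rw0z and Rzw2.
F2: holds.
F3: fails — R23 but no z with R2z and Rz3.
F4: holds.

F2, F4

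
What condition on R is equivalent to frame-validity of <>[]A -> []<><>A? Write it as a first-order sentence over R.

forall x forall y forall z ((xRy & xRz) -> exists w (yRw & z R^2 w))

This is a Sahlqvist (Geach-type) schema ◇^1□^1A → □^1◇^2A.
Minimal-valuation argument: fix x; take any y with xR^1y and any z with xR^1z. Set V(A) to the set of worlds R-reachable from y in exactly 1 step. Then □^1A holds at y, so the antecedent holds at x; validity forces ◇^2A at z, giving a w with zR^2w and yR^1w.
First-order correspondent: forall x forall y forall z ((xRy & xRz) -> exists w (yRw & z R^2 w)).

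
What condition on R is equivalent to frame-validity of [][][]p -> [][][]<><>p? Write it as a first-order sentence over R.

This is a Sahlqvist (Geach-type) schema ◇^0□^3p → □^3◇^2p.
Minimal-valuation argument: fix x; take any y with xR^0y and any z with xR^3z. Set V(p) to the set of worlds R-reachable from y in exactly 3 steps. Then □^3p holds at y, so the antecedent holds at x; validity forces ◇^2p at z, giving a w with zR^2w and yR^3w.
First-order correspondent: forall x forall z (x R^3 z -> exists w (x R^3 w & z R^2 w)).

forall x forall z (x R^3 z -> exists w (x R^3 w & z R^2 w))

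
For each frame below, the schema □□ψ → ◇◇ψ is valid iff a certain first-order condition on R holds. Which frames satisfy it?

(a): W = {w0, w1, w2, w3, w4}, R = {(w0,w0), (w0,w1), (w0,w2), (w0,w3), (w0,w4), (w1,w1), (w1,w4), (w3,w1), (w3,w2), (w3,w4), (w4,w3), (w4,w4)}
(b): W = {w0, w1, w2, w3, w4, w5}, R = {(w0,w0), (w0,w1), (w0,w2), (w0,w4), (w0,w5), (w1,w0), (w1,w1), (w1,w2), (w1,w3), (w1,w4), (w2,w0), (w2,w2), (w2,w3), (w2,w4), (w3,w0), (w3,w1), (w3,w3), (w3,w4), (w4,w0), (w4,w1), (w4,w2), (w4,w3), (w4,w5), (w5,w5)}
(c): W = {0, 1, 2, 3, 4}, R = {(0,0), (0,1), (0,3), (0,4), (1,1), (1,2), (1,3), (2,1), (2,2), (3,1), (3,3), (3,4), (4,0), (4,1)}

This is the axiom for a generalized confluence (Geach) condition; its first-order frame correspondent is ∀x ∃w (xR²w ∧ xR²w).
(a): fails — at w2 but no w with w2R²w and w2R²w.
(b): satisfies the condition.
(c): satisfies the condition.
Valid on: (b), (c).

(b), (c)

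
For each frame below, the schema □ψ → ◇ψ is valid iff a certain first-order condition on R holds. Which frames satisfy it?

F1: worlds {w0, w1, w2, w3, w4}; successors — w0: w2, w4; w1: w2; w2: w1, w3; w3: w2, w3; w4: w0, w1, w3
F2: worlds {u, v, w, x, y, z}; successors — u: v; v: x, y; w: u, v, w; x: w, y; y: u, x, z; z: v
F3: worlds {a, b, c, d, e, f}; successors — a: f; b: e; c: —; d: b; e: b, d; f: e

This is the axiom for seriality; its first-order frame correspondent is ∀x ∃y Rxy.
F1: satisfies the condition.
F2: satisfies the condition.
F3: fails — world c has no successor.

F1, F2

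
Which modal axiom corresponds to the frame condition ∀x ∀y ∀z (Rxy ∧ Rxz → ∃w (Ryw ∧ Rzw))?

◇□p → □◇p

This is convergence; the standard corresponding axiom is .2: ◇□p → □◇p.
Suppose ◇□p→□◇p is valid. Take Rxy, Rxz and set V(p)={w : Ryw}. Then □p at y so ◇□p at x, so □◇p at x, so ◇p at z, giving w with Rzw and Ryw.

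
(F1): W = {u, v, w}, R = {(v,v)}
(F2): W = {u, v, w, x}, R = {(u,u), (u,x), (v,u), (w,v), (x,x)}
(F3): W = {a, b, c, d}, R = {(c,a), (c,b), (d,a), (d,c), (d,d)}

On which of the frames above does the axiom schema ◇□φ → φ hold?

This is the axiom for symmetry; its first-order frame correspondent is ∀x ∀y (Rxy → Ryx).
(F1): holds.
(F2): fails — Rvu but not Ruv.
(F3): fails — Rdc but not Rcd.

(F1)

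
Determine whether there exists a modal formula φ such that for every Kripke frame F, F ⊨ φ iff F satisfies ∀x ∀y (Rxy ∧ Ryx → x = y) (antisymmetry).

No — not modally definable

Modal frame validity is preserved under surjective bounded morphisms.
The 4-cycle (worlds a,b,c,d with a→b→c→d→a) is antisymmetric. Sending even-indexed worlds to s and odd-indexed worlds to t is a surjective bounded morphism onto the two-world frame with s↔t, which is not antisymmetric.
So no modal formula (or set of formulas) defines exactly the antisymmetric frames.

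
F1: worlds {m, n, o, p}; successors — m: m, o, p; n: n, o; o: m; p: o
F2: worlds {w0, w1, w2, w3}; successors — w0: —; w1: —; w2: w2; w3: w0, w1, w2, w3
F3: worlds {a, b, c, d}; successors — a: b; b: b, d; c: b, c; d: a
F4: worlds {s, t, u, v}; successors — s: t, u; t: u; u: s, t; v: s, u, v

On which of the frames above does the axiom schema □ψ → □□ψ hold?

F2

Frame correspondent (Sahlqvist): ∀x ∀y ∀z (Rxy ∧ Ryz → Rxz) — i.e. transitivity.
F1: fails — Rom and Rmo but not Roo.
F2: holds.
F3: fails — Rab and Rbd but not Rad.
F4: fails — Rut and Rtu but not Ruu.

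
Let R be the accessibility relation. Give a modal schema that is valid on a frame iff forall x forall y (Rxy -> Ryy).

A defining formula is □(□ψ → ψ) (the T□ axiom).
Suppose □(□ψ→ψ) is valid. Take Rxy and set V(ψ)={w : Ryw}. Then at y, □ψ holds; since □(□ψ→ψ) at x, □ψ→ψ at y, so ψ at y, i.e. Ryy.

□(□ψ → ψ)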